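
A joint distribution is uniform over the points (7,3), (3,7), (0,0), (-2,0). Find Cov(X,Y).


E[X]=2, E[Y]=5/2, E[XY]=21/2
Cov(X,Y) = E[XY] - E[X]E[Y] = 21/2 - 2*5/2 = 11/2

11/2


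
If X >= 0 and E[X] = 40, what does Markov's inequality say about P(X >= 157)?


Markov: P(X >= a) <= E[X]/a
P(X >= 157) <= 40/157

40/157


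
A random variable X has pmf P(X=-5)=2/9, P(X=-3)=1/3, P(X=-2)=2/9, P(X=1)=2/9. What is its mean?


E[X] = sum(x * P(x))
= -5*2/9 - 3*1/3 - 2*2/9 + 1*2/9
= -7/3

-7/3


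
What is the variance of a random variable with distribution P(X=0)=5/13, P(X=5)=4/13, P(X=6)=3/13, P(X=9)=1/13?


E[X] = 47/13, E[X^2] = 289/13
Var(X) = E[X^2] - (E[X])^2 = 289/13 - (47/13)^2 = 1548/169

1548/169


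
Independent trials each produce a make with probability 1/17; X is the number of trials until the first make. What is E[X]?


For geometric (trials until first success), E[X] = 1/p = 1/(1/17) = 17

17


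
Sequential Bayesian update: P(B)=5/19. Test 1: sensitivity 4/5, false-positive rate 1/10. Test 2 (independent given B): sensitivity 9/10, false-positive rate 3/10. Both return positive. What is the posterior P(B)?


After test 1: P(+) = 4/5*5/19 + 1/10*14/19 = 27/95
P(B|+) = (4/19)/(27/95) = 20/27
After test 2 (use post1 as new prior): P(+) = 9/10*20/27 + 3/10*7/27 = 67/90
P(B|+,+) = (2/3)/(67/90) = 60/67

60/67


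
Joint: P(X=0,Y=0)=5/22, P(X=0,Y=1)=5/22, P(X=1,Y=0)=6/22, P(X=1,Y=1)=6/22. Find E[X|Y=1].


P(Y=1) = 11/22
E[X|Y=1] = (0*5 + 1*6)/11 = 6/11

6/11


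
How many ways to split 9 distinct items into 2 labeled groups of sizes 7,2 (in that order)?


9! = 362880
Denominator: 7!=5040 * 2!=2
Coefficient = 362880 / 10080 = 36

36


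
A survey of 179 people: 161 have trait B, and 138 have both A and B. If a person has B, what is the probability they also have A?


P(A|B) = P(A∩B)/P(B) = (138/179)/(161/179) = 138/161 = 6/7

6/7


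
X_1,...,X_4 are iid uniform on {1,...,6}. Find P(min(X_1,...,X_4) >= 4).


P(min >= 4) = P(all X_i >= 4) = (P(X_1 >= 4))^4
= (3/6)^4 = (1/2)^4 = 1/16

1/16


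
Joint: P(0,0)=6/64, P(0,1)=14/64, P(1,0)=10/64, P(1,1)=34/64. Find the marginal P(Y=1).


P(Y=1) = P(0,1)+P(1,1) = 14/64 + 34/64 = 48/64 = 3/4

3/4


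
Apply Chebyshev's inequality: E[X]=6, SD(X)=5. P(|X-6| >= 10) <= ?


k = 10/5 = 2
Chebyshev: P(|X-mu| >= k*sigma) <= 1/k^2 = 1/2^2 = 1/4

1/4


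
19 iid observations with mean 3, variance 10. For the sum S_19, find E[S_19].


E[S_n] = n*E[X_1] = 19*3 = 57

57


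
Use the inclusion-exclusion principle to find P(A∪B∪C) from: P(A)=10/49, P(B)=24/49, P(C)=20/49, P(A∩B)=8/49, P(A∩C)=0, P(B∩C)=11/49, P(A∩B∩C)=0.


P(A∪B∪C) = P(A)+P(B)+P(C) - P(AB)-P(AC)-P(BC) + P(ABC)
= 10/49+24/49+20/49 - 8/49-0-11/49 + 0
= 5/7

5/7


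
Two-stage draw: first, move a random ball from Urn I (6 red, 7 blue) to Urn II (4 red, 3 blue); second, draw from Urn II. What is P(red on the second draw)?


P(transfer red) = 6/13; P(transfer blue) = 7/13
If red transferred: Urn II has 5 red of 8, so P(red|red moved) = 5/8
If blue transferred: Urn II has 4 red of 8, so P(red|blue moved) = 1/2
By total probability: P(red) = 6/13*5/8 + 7/13*1/2 = 29/52

29/52


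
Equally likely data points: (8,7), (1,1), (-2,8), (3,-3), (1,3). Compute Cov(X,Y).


E[X]=11/5, E[Y]=16/5, E[XY]=7
Cov(X,Y) = E[XY] - E[X]E[Y] = 7 - 11/5*16/5 = -1/25

-1/25


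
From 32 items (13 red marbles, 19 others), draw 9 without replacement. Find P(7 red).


P(X=7) = C(13,7)*C(19,2) / C(32,9)
= 1716*171 / 28048800
= 293436/28048800 = 1881/179800

1881/179800


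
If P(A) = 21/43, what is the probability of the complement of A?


P(A') = 1 - P(A) = 1 - 21/43 = 22/43

22/43


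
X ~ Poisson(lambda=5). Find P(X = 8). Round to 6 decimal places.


P(X=8) = e^(-5) * 5^8 / 8!
≈ 0.006737946999 * 390625 / 40320
≈ 0.065278

0.065278


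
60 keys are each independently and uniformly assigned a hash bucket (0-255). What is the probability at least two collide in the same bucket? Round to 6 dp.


P(all different) = prod((256-i)/256 for i=0..59) = 0.000541
P(at least one match) = 1 - 0.000541 = 0.999459

0.999459


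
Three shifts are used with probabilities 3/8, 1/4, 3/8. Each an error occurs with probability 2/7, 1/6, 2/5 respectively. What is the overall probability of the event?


P(A) = P(A|B1)P(B1) + P(A|B2)P(B2) + P(A|B3)P(B3)
= 2/7*3/8 + 1/6*1/4 + 2/5*3/8
= 3/28 + 1/24 + 3/20 = 251/840

251/840


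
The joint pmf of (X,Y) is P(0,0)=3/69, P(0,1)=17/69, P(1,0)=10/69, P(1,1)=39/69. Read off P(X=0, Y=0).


Read from table: P(X=0, Y=0) = 3/69 = 1/23

1/23


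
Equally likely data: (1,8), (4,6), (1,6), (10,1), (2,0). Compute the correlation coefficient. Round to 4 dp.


Cov(X,Y) = -5.5200, Var(X) = 11.4400, Var(Y) = 9.7600
rho = Cov/(sqrt(VarX)*sqrt(VarY)) = -0.5224

-0.5224


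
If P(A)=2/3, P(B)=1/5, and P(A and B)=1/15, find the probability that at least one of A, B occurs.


P(A∪B) = P(A) + P(B) - P(A∩B)
= 2/3 + 1/5 - 1/15 = 4/5

4/5


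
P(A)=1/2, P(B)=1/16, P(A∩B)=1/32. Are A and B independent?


P(A)*P(B) = 1/2*1/16 = 1/32
P(A∩B) = 1/32, which equals P(A)P(B), so independent

Yes, A and B are independent


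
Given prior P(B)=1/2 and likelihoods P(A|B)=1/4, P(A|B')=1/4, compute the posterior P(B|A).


P(A) = P(A|B)P(B) + P(A|B')P(B') = 1/4*1/2 + 1/4*1/2 = 1/4
P(B|A) = P(A|B)P(B)/P(A) = (1/8)/(1/4) = 1/2

1/2


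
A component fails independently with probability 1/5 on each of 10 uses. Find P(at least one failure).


P(at least one) = 1 - P(none)
P(none) = (1 - 1/5)^10 = (4/5)^10 = 1048576/9765625
P(at least one) = 1 - 1048576/9765625 = 8717049/9765625

8717049/9765625


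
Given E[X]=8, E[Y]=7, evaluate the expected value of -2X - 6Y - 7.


E[-2X - 6Y - 7] = -2*E[X] - 6*E[Y] - 7
= (-2)*(8) + (-6)*(7) + (-7)
= -16 - 42 - 7 = -65

-65


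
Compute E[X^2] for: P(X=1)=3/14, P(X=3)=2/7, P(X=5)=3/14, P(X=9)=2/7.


E[X^2] = sum(x^2 * P(x))
= 1*3/14 + 9*2/7 + 25*3/14 + 81*2/7
= 219/7

219/7


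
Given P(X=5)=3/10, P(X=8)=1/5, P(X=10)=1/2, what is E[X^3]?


E[X^3] = sum(g(x)*P(x))
= 125*3/10 + 512*1/5 + 1000*1/2
= 6399/10

6399/10


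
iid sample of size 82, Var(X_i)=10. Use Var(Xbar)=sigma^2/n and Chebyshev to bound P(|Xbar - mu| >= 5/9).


Var(Xbar) = Var(X)/n = 10/82
Chebyshev: P(|Xbar-mu| >= 5/9) <= Var(Xbar)/(5/9)^2 = (5/41)/(25/81) = 81/205

81/205


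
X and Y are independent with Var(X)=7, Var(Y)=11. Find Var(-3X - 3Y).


Independence => Cov(X,Y)=0
Var(-3X - 3Y) = (-3)^2*Var(X) + (-3)^2*Var(Y)
= 9*7 + 9*11 = 162

162


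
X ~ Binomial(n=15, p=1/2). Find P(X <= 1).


P(X<=1) = P(X=0) + P(X=1)
= 1/32768 + 15/32768
= 1/2048

1/2048


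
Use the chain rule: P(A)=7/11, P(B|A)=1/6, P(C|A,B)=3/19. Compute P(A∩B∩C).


P(A∩B∩C) = P(A) * P(B|A) * P(C|A∩B)
= 7/11 * 1/6 * 3/19
= 7/66 * 3/19 = 7/418

7/418


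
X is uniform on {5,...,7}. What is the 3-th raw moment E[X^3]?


E[X^3] = (1/3) * sum(x^3 for x=5..7)
= 684/3 = 228

228


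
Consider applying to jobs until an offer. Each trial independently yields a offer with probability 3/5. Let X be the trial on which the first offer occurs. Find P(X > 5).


P(X > 5) = P(first 5 trials all fail) = (1-p)^5 = (2/5)^5 = 32/3125

32/3125


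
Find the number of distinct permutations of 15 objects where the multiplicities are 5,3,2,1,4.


15! = 1307674368000
Denominator: 5!=120 * 3!=6 * 2!=2 * 1!=1 * 4!=24
Coefficient = 1307674368000 / 34560 = 37837800

37837800


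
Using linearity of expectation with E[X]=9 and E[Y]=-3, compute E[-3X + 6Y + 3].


E[-3X + 6Y + 3] = -3*E[X] + 6*E[Y] + 3
= (-3)*(9) + (6)*(-3) + (3)
= -27 - 18 + 3 = -42

-42


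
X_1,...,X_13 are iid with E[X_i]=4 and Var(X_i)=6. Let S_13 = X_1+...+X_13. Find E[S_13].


E[S_n] = n*E[X_1] = 13*4 = 52

52


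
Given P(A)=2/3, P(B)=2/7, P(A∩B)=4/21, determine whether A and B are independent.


P(A)*P(B) = 2/3*2/7 = 4/21
P(A∩B) = 4/21, which equals P(A)P(B), so independent

Yes, A and B are independent


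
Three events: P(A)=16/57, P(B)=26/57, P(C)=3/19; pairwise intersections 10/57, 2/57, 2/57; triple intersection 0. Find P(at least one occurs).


P(A∪B∪C) = P(A)+P(B)+P(C) - P(AB)-P(AC)-P(BC) + P(ABC)
= 16/57+26/57+3/19 - 10/57-2/57-2/57 + 0
= 37/57

37/57


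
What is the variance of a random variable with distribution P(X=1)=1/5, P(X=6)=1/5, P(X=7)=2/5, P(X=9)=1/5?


E[X] = 6, E[X^2] = 216/5
Var(X) = E[X^2] - (E[X])^2 = 216/5 - (6)^2 = 36/5

36/5


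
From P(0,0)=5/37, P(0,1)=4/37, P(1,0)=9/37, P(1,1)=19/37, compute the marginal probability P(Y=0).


P(Y=0) = P(0,0)+P(1,0) = 5/37 + 9/37 = 14/37

14/37


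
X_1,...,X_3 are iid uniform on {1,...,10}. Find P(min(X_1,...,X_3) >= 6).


P(min >= 6) = P(all X_i >= 6) = (P(X_1 >= 6))^3
= (5/10)^3 = (1/2)^3 = 1/8

1/8


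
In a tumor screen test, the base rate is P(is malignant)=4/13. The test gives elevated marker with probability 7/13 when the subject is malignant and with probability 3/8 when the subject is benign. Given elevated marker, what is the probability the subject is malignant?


P(A) = P(A|B)P(B) + P(A|B')P(B') = 7/13*4/13 + 3/8*9/13 = 575/1352
P(B|A) = P(A|B)P(B)/P(A) = (28/169)/(575/1352) = 224/575

224/575


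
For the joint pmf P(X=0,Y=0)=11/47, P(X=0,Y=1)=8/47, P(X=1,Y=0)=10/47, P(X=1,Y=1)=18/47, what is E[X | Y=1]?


P(Y=1) = 26/47
E[X|Y=1] = (0*8 + 1*18)/26 = 18/26 = 9/13

9/13


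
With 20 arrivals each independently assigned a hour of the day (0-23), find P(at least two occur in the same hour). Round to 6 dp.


P(all different) = prod((24-i)/24 for i=0..19) = 0.000006
P(at least one match) = 1 - 0.000006 = 0.999994

0.999994


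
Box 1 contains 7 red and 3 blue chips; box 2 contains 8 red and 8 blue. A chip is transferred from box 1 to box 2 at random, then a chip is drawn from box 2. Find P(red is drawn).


P(transfer red) = 7/10; P(transfer blue) = 3/10
If red transferred: Urn II has 9 red of 17, so P(red|red moved) = 9/17
If blue transferred: Urn II has 8 red of 17, so P(red|blue moved) = 8/17
By total probability: P(red) = 7/10*9/17 + 3/10*8/17 = 87/170

87/170


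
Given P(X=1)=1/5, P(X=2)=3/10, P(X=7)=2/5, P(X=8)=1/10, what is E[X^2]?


E[X^2] = sum(g(x)*P(x))
= 1*1/5 + 4*3/10 + 49*2/5 + 64*1/10
= 137/5

137/5


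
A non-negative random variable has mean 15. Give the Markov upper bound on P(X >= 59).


Markov: P(X >= a) <= E[X]/a
P(X >= 59) <= 15/59

15/59


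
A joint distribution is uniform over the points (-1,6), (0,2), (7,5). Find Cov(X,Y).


E[X]=2, E[Y]=13/3, E[XY]=29/3
Cov(X,Y) = E[XY] - E[X]E[Y] = 29/3 - 2*13/3 = 1

1


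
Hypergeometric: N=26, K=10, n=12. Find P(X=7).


P(X=7) = C(10,7)*C(16,5) / C(26,12)
= 120*4368 / 9657700
= 524160/9657700 = 2016/37145

2016/37145


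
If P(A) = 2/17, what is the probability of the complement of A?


P(A') = 1 - P(A) = 1 - 2/17 = 15/17

15/17


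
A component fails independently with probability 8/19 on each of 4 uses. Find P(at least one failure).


P(at least one) = 1 - P(none)
P(none) = (1 - 8/19)^4 = (11/19)^4 = 14641/130321
P(at least one) = 1 - 14641/130321 = 115680/130321

115680/130321


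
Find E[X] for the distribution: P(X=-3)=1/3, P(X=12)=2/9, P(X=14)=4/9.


E[X] = sum(x * P(x))
= -3*1/3 + 12*2/9 + 14*4/9
= 71/9

71/9


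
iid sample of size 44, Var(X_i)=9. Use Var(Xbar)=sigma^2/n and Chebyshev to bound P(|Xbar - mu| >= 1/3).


Var(Xbar) = Var(X)/n = 9/44
Chebyshev: P(|Xbar-mu| >= 1/3) <= Var(Xbar)/(1/3)^2 = (9/44)/(1/9) = 81/44
Bound exceeds 1, so trivial bound: 1

1


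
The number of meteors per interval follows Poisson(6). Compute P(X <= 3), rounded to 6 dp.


P(X<=3) = e^(-6)*6^0/0! + e^(-6)*6^1/1! + e^(-6)*6^2/2! + e^(-6)*6^3/3!
≈ 0.0024787522 + 0.0148725131 + 0.0446175392 + 0.0892350784
= 0.1512038829
≈ 0.151204

0.151204


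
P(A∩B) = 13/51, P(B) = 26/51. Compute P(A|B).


P(A|B) = P(A∩B)/P(B) = (13/51)/(26/51) = 13/26 = 1/2

1/2


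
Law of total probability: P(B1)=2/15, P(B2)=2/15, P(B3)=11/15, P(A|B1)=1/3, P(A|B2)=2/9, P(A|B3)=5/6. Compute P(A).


P(A) = P(A|B1)P(B1) + P(A|B2)P(B2) + P(A|B3)P(B3)
= 1/3*2/15 + 2/9*2/15 + 5/6*11/15
= 2/45 + 4/135 + 11/18 = 37/54

37/54


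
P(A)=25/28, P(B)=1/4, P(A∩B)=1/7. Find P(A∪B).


P(A∪B) = P(A) + P(B) - P(A∩B)
= 25/28 + 1/4 - 1/7 = 1

1


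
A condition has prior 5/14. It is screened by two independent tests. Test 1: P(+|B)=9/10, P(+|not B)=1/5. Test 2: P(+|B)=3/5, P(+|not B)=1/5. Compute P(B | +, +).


After test 1: P(+) = 9/10*5/14 + 1/5*9/14 = 9/20
P(B|+) = (9/28)/(9/20) = 5/7
After test 2 (use post1 as new prior): P(+) = 3/5*5/7 + 1/5*2/7 = 17/35
P(B|+,+) = (3/7)/(17/35) = 15/17

15/17


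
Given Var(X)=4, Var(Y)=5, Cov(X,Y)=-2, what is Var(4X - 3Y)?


Var(4X - 3Y) = 4^2*Var(X) + (-3)^2*Var(Y) + 2*4*(-3)*Cov(X,Y)
= 16*4 + 9*5 - 24*(-2)
= 64 + 45 + 48 = 157

157


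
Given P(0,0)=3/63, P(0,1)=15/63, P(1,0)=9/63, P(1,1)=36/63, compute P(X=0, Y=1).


Read from table: P(X=0, Y=1) = 15/63 = 5/21

5/21


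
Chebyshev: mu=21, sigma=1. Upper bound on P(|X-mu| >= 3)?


k = 3/1 = 3
Chebyshev: P(|X-mu| >= k*sigma) <= 1/k^2 = 1/3^2 = 1/9

1/9


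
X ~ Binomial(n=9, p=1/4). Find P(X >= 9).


P(X>=9) = P(X=9)
= 1/262144
= 1/262144

1/262144


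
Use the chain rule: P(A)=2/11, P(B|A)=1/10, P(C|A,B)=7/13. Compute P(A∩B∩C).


P(A∩B∩C) = P(A) * P(B|A) * P(C|A∩B)
= 2/11 * 1/10 * 7/13
= 1/55 * 7/13 = 7/715

7/715


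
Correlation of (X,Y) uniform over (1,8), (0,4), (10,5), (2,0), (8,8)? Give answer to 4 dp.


Cov(X,Y) = 3.4000, Var(X) = 16.1600, Var(Y) = 8.8000
rho = Cov/(sqrt(VarX)*sqrt(VarY)) = 0.2851

0.2851


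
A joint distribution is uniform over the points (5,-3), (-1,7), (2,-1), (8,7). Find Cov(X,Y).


E[X]=7/2, E[Y]=5/2, E[XY]=8
Cov(X,Y) = E[XY] - E[X]E[Y] = 8 - 7/2*5/2 = -3/4

-3/4


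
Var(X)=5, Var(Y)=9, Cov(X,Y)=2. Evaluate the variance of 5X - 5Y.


Var(5X - 5Y) = 5^2*Var(X) + (-5)^2*Var(Y) + 2*5*(-5)*Cov(X,Y)
= 25*5 + 25*9 - 50*2
= 125 + 225 - 100 = 250

250


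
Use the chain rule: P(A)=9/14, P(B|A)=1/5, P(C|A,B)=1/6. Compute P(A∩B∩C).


P(A∩B∩C) = P(A) * P(B|A) * P(C|A∩B)
= 9/14 * 1/5 * 1/6
= 9/70 * 1/6 = 3/140

3/140


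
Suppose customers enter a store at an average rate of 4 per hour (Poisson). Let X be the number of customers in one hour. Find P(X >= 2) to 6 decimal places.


P(X>=2) = 1 - P(X<=1) = 1 - (e^(-4)*4^0/0! + e^(-4)*4^1/1!)
≈ 1 - (0.0183156389 + 0.0732625556)
= 1 - 0.0915781945 = 0.9084218055
≈ 0.908422

0.908422


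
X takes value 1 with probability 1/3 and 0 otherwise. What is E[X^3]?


For Bernoulli: X in {0,1}
E[X^3] = 0^3*(1-1/3) + 1^3*1/3 = 1/3

1/3


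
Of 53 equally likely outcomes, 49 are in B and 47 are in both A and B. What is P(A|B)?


P(A|B) = P(A∩B)/P(B) = (47/53)/(49/53) = 47/49

47/49


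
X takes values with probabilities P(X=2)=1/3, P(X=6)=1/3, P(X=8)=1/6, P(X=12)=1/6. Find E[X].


E[X] = sum(x * P(x))
= 2*1/3 + 6*1/3 + 8*1/6 + 12*1/6
= 6

6


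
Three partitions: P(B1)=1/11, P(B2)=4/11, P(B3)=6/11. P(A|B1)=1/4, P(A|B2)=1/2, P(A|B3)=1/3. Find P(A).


P(A) = P(A|B1)P(B1) + P(A|B2)P(B2) + P(A|B3)P(B3)
= 1/4*1/11 + 1/2*4/11 + 1/3*6/11
= 1/44 + 2/11 + 2/11 = 17/44

17/44


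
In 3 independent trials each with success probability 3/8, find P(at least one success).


P(at least one) = 1 - P(none)
P(none) = (1 - 3/8)^3 = (5/8)^3 = 125/512
P(at least one) = 1 - 125/512 = 387/512

387/512


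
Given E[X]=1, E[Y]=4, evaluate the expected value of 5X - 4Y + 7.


E[5X - 4Y + 7] = 5*E[X] - 4*E[Y] + 7
= (5)*(1) + (-4)*(4) + (7)
= 5 - 16 + 7 = -4

-4


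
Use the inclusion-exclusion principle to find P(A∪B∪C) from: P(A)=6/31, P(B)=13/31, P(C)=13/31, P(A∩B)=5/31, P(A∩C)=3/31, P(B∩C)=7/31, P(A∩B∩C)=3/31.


P(A∪B∪C) = P(A)+P(B)+P(C) - P(AB)-P(AC)-P(BC) + P(ABC)
= 6/31+13/31+13/31 - 5/31-3/31-7/31 + 3/31
= 20/31

20/31


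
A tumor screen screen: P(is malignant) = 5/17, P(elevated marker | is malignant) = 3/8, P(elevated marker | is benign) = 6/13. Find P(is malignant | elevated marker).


P(A) = P(A|B)P(B) + P(A|B')P(B') = 3/8*5/17 + 6/13*12/17 = 771/1768
P(B|A) = P(A|B)P(B)/P(A) = (15/136)/(771/1768) = 65/257

65/257


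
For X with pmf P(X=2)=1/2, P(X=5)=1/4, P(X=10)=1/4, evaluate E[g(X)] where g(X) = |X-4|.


E[|X-4|] = sum(g(x)*P(x))
= 2*1/2 + 1*1/4 + 6*1/4
= 11/4

11/4


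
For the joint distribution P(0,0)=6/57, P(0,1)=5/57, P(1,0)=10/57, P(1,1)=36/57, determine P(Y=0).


P(Y=0) = P(0,0)+P(1,0) = 6/57 + 10/57 = 16/57

16/57


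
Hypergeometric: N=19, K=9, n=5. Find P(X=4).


P(X=4) = C(9,4)*C(10,1) / C(19,5)
= 126*10 / 11628
= 1260/11628 = 35/323

35/323


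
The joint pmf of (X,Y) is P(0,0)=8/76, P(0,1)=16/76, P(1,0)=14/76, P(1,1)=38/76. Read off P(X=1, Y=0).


Read from table: P(X=1, Y=0) = 14/76 = 7/38

7/38


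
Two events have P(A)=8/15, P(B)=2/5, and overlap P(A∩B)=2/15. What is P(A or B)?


P(A∪B) = P(A) + P(B) - P(A∩B)
= 8/15 + 2/5 - 2/15 = 4/5

4/5


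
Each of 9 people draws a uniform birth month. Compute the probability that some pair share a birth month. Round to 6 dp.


P(all different) = prod((12-i)/12 for i=0..8) = 0.015472
P(at least one match) = 1 - 0.015472 = 0.984528

0.984528


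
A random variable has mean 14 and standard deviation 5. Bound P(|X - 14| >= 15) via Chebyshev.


k = 15/5 = 3
Chebyshev: P(|X-mu| >= k*sigma) <= 1/k^2 = 1/3^2 = 1/9

1/9


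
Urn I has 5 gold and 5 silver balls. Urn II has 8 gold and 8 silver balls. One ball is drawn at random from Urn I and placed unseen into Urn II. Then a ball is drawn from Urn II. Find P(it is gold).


P(transfer gold) = 5/10 = 1/2; P(transfer silver) = 1/2
If gold transferred: Urn II has 9 gold of 17, so P(gold|gold moved) = 9/17
If silver transferred: Urn II has 8 gold of 17, so P(gold|silver moved) = 8/17
By total probability: P(gold) = 1/2*9/17 + 1/2*8/17 = 1/2

1/2


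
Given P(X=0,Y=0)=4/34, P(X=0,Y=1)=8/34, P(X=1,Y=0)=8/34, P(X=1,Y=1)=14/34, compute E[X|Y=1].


P(Y=1) = 22/34
E[X|Y=1] = (0*8 + 1*14)/22 = 14/22 = 7/11

7/11


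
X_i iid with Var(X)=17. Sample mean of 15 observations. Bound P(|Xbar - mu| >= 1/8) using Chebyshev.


Var(Xbar) = Var(X)/n = 17/15
Chebyshev: P(|Xbar-mu| >= 1/8) <= Var(Xbar)/(1/8)^2 = (17/15)/(1/64) = 1088/15
Bound exceeds 1, so trivial bound: 1

1


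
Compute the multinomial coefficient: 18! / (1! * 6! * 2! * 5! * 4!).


18! = 6402373705728000
Denominator: 1!=1 * 6!=720 * 2!=2 * 5!=120 * 4!=24
Coefficient = 6402373705728000 / 4147200 = 1543782240

1543782240


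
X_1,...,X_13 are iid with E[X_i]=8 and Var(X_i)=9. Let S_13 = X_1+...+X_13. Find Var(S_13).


By independence, Var(S_n) = n*Var(X_1) = 13*9 = 117

117


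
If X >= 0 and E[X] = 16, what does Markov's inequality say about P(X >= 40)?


Markov: P(X >= a) <= E[X]/a
P(X >= 40) <= 16/40 = 2/5

2/5


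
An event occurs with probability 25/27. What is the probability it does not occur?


P(A') = 1 - P(A) = 1 - 25/27 = 2/27

2/27


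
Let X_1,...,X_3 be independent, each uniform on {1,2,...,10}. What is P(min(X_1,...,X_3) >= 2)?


P(min >= 2) = P(all X_i >= 2) = (P(X_1 >= 2))^3
= (9/10)^3 = 729/1000

729/1000


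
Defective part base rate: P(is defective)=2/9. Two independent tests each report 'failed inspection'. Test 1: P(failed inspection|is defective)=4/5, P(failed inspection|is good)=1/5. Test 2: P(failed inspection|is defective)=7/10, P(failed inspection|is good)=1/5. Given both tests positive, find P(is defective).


After test 1: P(+) = 4/5*2/9 + 1/5*7/9 = 1/3
P(B|+) = (8/45)/(1/3) = 8/15
After test 2 (use post1 as new prior): P(+) = 7/10*8/15 + 1/5*7/15 = 7/15
P(B|+,+) = (28/75)/(7/15) = 4/5

4/5


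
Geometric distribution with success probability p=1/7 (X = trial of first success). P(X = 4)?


P(X=4) = (1-p)^3 * p = (6/7)^3 * 1/7
= 216/343 * 1/7 = 216/2401

216/2401


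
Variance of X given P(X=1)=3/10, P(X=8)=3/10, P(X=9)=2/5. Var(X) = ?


E[X] = 63/10, E[X^2] = 519/10
Var(X) = E[X^2] - (E[X])^2 = 519/10 - (63/10)^2 = 1221/100

1221/100


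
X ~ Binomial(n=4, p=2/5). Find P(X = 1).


P(X=1) = C(4,1) * p^1 * (1-p)^3
= 4 * 2/5 * 27/125
= 216/625

216/625


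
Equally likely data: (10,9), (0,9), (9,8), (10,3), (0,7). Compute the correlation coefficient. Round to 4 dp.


Cov(X,Y) = -3.3600, Var(X) = 22.5600, Var(Y) = 4.9600
rho = Cov/(sqrt(VarX)*sqrt(VarY)) = -0.3176

-0.3176


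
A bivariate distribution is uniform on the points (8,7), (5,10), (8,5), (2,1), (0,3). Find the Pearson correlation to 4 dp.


Cov(X,Y) = 5.6800, Var(X) = 10.2400, Var(Y) = 9.7600
rho = Cov/(sqrt(VarX)*sqrt(VarY)) = 0.5682

0.5682


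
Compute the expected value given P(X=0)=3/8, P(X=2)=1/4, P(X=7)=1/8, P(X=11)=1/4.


E[X] = sum(x * P(x))
= 0*3/8 + 2*1/4 + 7*1/8 + 11*1/4
= 33/8

33/8


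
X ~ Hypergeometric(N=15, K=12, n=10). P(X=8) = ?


P(X=8) = C(12,8)*C(3,2) / C(15,10)
= 495*3 / 3003
= 1485/3003 = 45/91

45/91


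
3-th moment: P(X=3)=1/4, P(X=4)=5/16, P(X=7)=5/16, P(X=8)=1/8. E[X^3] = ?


E[X^3] = sum(x^3 * P(x))
= 27*1/4 + 64*5/16 + 343*5/16 + 512*1/8
= 3167/16

3167/16


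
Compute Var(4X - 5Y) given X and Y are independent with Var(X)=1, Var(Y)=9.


Independence => Cov(X,Y)=0
Var(4X - 5Y) = 4^2*Var(X) + (-5)^2*Var(Y)
= 16*1 + 25*9 = 241

241


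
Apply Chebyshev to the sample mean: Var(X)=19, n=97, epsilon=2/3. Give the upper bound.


Var(Xbar) = Var(X)/n = 19/97
Chebyshev: P(|Xbar-mu| >= 2/3) <= Var(Xbar)/(2/3)^2 = (19/97)/(4/9) = 171/388

171/388


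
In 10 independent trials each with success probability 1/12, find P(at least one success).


P(at least one) = 1 - P(none)
P(none) = (1 - 1/12)^10 = (11/12)^10 = 25937424601/61917364224
P(at least one) = 1 - 25937424601/61917364224 = 35979939623/61917364224

35979939623/61917364224


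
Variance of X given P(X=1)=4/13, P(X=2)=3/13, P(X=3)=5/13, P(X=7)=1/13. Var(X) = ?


E[X] = 32/13, E[X^2] = 110/13
Var(X) = E[X^2] - (E[X])^2 = 110/13 - (32/13)^2 = 406/169

406/169


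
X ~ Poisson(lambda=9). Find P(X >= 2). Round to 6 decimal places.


P(X>=2) = 1 - P(X<=1) = 1 - (e^(-9)*9^0/0! + e^(-9)*9^1/1!)
≈ 1 - (0.0001234098 + 0.0011106882)
= 1 - 0.0012340980 = 0.9987659020
≈ 0.998766

0.998766


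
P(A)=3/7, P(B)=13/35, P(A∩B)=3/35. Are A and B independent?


P(A)*P(B) = 3/7*13/35 = 39/245
P(A∩B) = 3/35 != 39/245, so not independent

No, A and B are not independent


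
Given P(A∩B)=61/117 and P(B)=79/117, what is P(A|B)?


P(A|B) = P(A∩B)/P(B) = (61/117)/(79/117) = 61/79

61/79


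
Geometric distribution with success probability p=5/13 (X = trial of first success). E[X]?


For geometric (trials until first success), E[X] = 1/p = 1/(5/13) = 13/5

13/5


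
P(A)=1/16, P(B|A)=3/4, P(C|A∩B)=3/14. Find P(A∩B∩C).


P(A∩B∩C) = P(A) * P(B|A) * P(C|A∩B)
= 1/16 * 3/4 * 3/14
= 3/64 * 3/14 = 9/896

9/896


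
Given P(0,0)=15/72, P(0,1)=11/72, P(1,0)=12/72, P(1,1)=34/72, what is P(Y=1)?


P(Y=1) = P(0,1)+P(1,1) = 11/72 + 34/72 = 45/72 = 5/8

5/8


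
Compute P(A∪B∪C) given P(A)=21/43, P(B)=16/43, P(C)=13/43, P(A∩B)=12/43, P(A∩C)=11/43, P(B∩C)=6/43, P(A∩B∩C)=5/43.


P(A∪B∪C) = P(A)+P(B)+P(C) - P(AB)-P(AC)-P(BC) + P(ABC)
= 21/43+16/43+13/43 - 12/43-11/43-6/43 + 5/43
= 26/43

26/43


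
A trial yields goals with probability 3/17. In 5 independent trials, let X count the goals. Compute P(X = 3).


P(X=3) = C(5,3) * p^3 * (1-p)^2
= 10 * 27/4913 * 196/289
= 52920/1419857

52920/1419857


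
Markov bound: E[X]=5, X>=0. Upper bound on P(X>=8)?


Markov: P(X >= a) <= E[X]/a
P(X >= 8) <= 5/8

5/8


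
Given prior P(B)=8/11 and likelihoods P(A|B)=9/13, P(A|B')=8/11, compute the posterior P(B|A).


P(A) = P(A|B)P(B) + P(A|B')P(B') = 9/13*8/11 + 8/11*3/11 = 1104/1573
P(B|A) = P(A|B)P(B)/P(A) = (72/143)/(1104/1573) = 33/46

33/46


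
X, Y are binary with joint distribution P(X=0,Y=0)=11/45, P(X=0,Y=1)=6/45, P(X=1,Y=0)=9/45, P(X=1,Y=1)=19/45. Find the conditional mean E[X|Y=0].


P(Y=0) = 20/45
E[X|Y=0] = (0*11 + 1*9)/20 = 9/20

9/20


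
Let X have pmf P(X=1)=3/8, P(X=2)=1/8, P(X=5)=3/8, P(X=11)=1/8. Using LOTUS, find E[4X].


E[4X] = sum(g(x)*P(x))
= 4*3/8 + 8*1/8 + 20*3/8 + 44*1/8
= 31/2

31/2


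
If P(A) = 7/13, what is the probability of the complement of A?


P(A') = 1 - P(A) = 1 - 7/13 = 6/13

6/13


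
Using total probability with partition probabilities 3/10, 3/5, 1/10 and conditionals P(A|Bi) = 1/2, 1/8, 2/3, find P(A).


P(A) = P(A|B1)P(B1) + P(A|B2)P(B2) + P(A|B3)P(B3)
= 1/2*3/10 + 1/8*3/5 + 2/3*1/10
= 3/20 + 3/40 + 1/15 = 7/24

7/24


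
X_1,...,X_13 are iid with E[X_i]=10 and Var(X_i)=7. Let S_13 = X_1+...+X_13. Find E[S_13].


E[S_n] = n*E[X_1] = 13*10 = 130

130


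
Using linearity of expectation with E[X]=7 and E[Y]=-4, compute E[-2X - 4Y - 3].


E[-2X - 4Y - 3] = -2*E[X] - 4*E[Y] - 3
= (-2)*(7) + (-4)*(-4) + (-3)
= -14 + 16 - 3 = -1

-1


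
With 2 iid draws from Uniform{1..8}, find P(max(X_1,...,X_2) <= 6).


P(max <= 6) = P(all X_i <= 6) = (P(X_1 <= 6))^2
= (6/8)^2 = (3/4)^2 = 9/16

9/16


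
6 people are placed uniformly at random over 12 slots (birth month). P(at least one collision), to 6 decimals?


P(all different) = prod((12-i)/12 for i=0..5) = 0.222801
P(at least one match) = 1 - 0.222801 = 0.777199

0.777199


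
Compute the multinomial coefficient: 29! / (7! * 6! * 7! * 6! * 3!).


29! = 8841761993739701954543616000000
Denominator: 7!=5040 * 6!=720 * 7!=5040 * 6!=720 * 3!=6
Coefficient = 8841761993739701954543616000000 / 79009136640000 = 111908095313414400

111908095313414400


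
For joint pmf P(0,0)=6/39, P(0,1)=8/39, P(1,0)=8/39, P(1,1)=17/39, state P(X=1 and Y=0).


Read from table: P(X=1, Y=0) = 8/39

8/39


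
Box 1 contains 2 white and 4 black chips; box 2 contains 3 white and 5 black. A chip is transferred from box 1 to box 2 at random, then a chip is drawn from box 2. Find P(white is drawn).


P(transfer white) = 2/6 = 1/3; P(transfer black) = 2/3
If white transferred: Urn II has 4 white of 9, so P(white|white moved) = 4/9
If black transferred: Urn II has 3 white of 9, so P(white|black moved) = 1/3
By total probability: P(white) = 1/3*4/9 + 2/3*1/3 = 10/27

10/27


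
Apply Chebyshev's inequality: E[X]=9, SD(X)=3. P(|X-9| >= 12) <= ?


k = 12/3 = 4
Chebyshev: P(|X-mu| >= k*sigma) <= 1/k^2 = 1/4^2 = 1/16

1/16


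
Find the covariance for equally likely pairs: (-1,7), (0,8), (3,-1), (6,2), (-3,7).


E[X]=1, E[Y]=23/5, E[XY]=-19/5
Cov(X,Y) = E[XY] - E[X]E[Y] = -19/5 - 1*23/5 = -42/5

-42/5


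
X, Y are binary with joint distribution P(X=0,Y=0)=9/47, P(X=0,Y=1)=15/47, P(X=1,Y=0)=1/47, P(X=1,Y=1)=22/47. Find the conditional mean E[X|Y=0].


P(Y=0) = 10/47
E[X|Y=0] = (0*9 + 1*1)/10 = 1/10

1/10


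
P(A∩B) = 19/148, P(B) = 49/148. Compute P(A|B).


P(A|B) = P(A∩B)/P(B) = (19/148)/(49/148) = 19/49

19/49


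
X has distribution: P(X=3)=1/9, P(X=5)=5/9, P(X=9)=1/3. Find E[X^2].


E[X^2] = sum(g(x)*P(x))
= 9*1/9 + 25*5/9 + 81*1/3
= 377/9

377/9


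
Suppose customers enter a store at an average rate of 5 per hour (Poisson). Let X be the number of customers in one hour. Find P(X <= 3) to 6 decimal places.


P(X<=3) = e^(-5)*5^0/0! + e^(-5)*5^1/1! + e^(-5)*5^2/2! + e^(-5)*5^3/3!
≈ 0.0067379470 + 0.0336897350 + 0.0842243375 + 0.1403738958
= 0.2650259153
≈ 0.265026

0.265026


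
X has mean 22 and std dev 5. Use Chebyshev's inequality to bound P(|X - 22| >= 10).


k = 10/5 = 2
Chebyshev: P(|X-mu| >= k*sigma) <= 1/k^2 = 1/2^2 = 1/4

1/4


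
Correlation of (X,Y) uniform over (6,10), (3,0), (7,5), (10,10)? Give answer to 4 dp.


Cov(X,Y) = 8.1250, Var(X) = 6.2500, Var(Y) = 17.1875
rho = Cov/(sqrt(VarX)*sqrt(VarY)) = 0.7839

0.7839


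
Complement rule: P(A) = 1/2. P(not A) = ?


P(A') = 1 - P(A) = 1 - 1/2 = 1/2

1/2


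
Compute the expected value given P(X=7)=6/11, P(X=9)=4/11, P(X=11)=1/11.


E[X] = sum(x * P(x))
= 7*6/11 + 9*4/11 + 11*1/11
= 89/11

89/11


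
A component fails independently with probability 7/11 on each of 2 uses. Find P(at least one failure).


P(at least one) = 1 - P(none)
P(none) = (1 - 7/11)^2 = (4/11)^2 = 16/121
P(at least one) = 1 - 16/121 = 105/121

105/121


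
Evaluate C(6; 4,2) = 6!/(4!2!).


6! = 720
Denominator: 4!=24 * 2!=2
Coefficient = 720 / 48 = 15

15


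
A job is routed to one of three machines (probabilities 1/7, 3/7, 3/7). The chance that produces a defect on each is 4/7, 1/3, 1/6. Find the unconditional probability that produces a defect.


P(A) = P(A|B1)P(B1) + P(A|B2)P(B2) + P(A|B3)P(B3)
= 4/7*1/7 + 1/3*3/7 + 1/6*3/7
= 4/49 + 1/7 + 1/14 = 29/98

29/98


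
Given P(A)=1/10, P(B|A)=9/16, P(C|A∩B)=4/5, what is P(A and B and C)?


P(A∩B∩C) = P(A) * P(B|A) * P(C|A∩B)
= 1/10 * 9/16 * 4/5
= 9/160 * 4/5 = 9/200

9/200


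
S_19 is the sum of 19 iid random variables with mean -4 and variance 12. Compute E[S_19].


E[S_n] = n*E[X_1] = 19*-4 = -76

-76


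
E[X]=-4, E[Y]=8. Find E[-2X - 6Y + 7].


E[-2X - 6Y + 7] = -2*E[X] - 6*E[Y] + 7
= (-2)*(-4) + (-6)*(8) + (7)
= 8 - 48 + 7 = -33

-33


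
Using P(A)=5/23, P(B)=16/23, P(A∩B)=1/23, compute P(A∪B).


P(A∪B) = P(A) + P(B) - P(A∩B)
= 5/23 + 16/23 - 1/23 = 20/23

20/23


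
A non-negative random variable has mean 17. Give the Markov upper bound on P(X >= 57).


Markov: P(X >= a) <= E[X]/a
P(X >= 57) <= 17/57

17/57


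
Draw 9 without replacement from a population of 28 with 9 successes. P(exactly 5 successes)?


P(X=5) = C(9,5)*C(19,4) / C(28,9)
= 126*3876 / 6906900
= 488376/6906900 = 5814/82225

5814/82225


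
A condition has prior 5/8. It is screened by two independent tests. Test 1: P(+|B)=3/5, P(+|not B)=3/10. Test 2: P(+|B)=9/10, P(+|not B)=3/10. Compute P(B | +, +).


After test 1: P(+) = 3/5*5/8 + 3/10*3/8 = 39/80
P(B|+) = (3/8)/(39/80) = 10/13
After test 2 (use post1 as new prior): P(+) = 9/10*10/13 + 3/10*3/13 = 99/130
P(B|+,+) = (9/13)/(99/130) = 10/11

10/11


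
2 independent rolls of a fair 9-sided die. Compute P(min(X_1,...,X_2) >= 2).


P(min >= 2) = P(all X_i >= 2) = (P(X_1 >= 2))^2
= (8/9)^2 = 64/81

64/81


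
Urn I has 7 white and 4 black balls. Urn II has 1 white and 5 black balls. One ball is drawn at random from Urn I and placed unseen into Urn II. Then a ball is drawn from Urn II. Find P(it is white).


P(transfer white) = 7/11; P(transfer black) = 4/11
If white transferred: Urn II has 2 white of 7, so P(white|white moved) = 2/7
If black transferred: Urn II has 1 white of 7, so P(white|black moved) = 1/7
By total probability: P(white) = 7/11*2/7 + 4/11*1/7 = 18/77

18/77


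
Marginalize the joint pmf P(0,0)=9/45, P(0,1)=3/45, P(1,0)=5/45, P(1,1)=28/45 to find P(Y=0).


P(Y=0) = P(0,0)+P(1,0) = 9/45 + 5/45 = 14/45

14/45


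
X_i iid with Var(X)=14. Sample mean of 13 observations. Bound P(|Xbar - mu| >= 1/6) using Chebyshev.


Var(Xbar) = Var(X)/n = 14/13
Chebyshev: P(|Xbar-mu| >= 1/6) <= Var(Xbar)/(1/6)^2 = (14/13)/(1/36) = 504/13
Bound exceeds 1, so trivial bound: 1

1


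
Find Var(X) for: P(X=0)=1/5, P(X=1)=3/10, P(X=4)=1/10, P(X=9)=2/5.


E[X] = 43/10, E[X^2] = 343/10
Var(X) = E[X^2] - (E[X])^2 = 343/10 - (43/10)^2 = 1581/100

1581/100


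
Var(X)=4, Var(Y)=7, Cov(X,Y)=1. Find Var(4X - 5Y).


Var(4X - 5Y) = 4^2*Var(X) + (-5)^2*Var(Y) + 2*4*(-5)*Cov(X,Y)
= 16*4 + 25*7 - 40*1
= 64 + 175 - 40 = 199

199


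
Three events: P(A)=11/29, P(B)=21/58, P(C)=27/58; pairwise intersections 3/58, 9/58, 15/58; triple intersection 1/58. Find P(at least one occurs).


P(A∪B∪C) = P(A)+P(B)+P(C) - P(AB)-P(AC)-P(BC) + P(ABC)
= 11/29+21/58+27/58 - 3/58-9/58-15/58 + 1/58
= 22/29

22/29


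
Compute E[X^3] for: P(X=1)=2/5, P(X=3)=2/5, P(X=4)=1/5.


E[X^3] = sum(x^3 * P(x))
= 1*2/5 + 27*2/5 + 64*1/5
= 24

24


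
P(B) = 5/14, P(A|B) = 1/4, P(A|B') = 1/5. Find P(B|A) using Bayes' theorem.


P(A) = P(A|B)P(B) + P(A|B')P(B') = 1/4*5/14 + 1/5*9/14 = 61/280
P(B|A) = P(A|B)P(B)/P(A) = (5/56)/(61/280) = 25/61

25/61


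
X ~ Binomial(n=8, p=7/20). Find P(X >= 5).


P(X>=5) = P(X=5) + P(X=6) + P(X=7) + P(X=8)
= 258474853/3200000000 + 139178767/6400000000 + 10706059/3200000000 + 5764801/25600000000
= 543185433/5120000000

543185433/5120000000


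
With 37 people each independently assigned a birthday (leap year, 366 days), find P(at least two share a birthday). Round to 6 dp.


P(all different) = prod((366-i)/366 for i=0..36) = 0.152077
P(at least one match) = 1 - 0.152077 = 0.847923

0.847923


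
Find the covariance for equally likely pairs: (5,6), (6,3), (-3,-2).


E[X]=8/3, E[Y]=7/3, E[XY]=18
Cov(X,Y) = E[XY] - E[X]E[Y] = 18 - 8/3*7/3 = 106/9

106/9


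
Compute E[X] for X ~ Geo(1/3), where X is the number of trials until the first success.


For geometric (trials until first success), E[X] = 1/p = 1/(1/3) = 3

3


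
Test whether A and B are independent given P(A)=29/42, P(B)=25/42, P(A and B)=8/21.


P(A)*P(B) = 29/42*25/42 = 725/1764
P(A∩B) = 8/21 != 725/1764, so not independent

No, A and B are not independent


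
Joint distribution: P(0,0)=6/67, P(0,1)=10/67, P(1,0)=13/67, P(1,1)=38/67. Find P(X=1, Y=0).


Read from table: P(X=1, Y=0) = 13/67

13/67


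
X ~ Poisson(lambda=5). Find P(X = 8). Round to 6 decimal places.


P(X=8) = e^(-5) * 5^8 / 8!
≈ 0.006737946999 * 390625 / 40320
≈ 0.065278

0.065278


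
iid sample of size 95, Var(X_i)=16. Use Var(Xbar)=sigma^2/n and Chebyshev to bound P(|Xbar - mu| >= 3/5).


Var(Xbar) = Var(X)/n = 16/95
Chebyshev: P(|Xbar-mu| >= 3/5) <= Var(Xbar)/(3/5)^2 = (16/95)/(9/25) = 80/171

80/171


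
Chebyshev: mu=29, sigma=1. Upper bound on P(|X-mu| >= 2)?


k = 2/1 = 2
Chebyshev: P(|X-mu| >= k*sigma) <= 1/k^2 = 1/2^2 = 1/4

1/4


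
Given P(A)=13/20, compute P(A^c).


P(A') = 1 - P(A) = 1 - 13/20 = 7/20

7/20


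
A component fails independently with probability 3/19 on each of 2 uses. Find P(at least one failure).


P(at least one) = 1 - P(none)
P(none) = (1 - 3/19)^2 = (16/19)^2 = 256/361
P(at least one) = 1 - 256/361 = 105/361

105/361


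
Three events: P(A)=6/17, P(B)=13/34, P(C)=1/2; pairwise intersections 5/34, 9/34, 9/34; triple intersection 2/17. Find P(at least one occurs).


P(A∪B∪C) = P(A)+P(B)+P(C) - P(AB)-P(AC)-P(BC) + P(ABC)
= 6/17+13/34+1/2 - 5/34-9/34-9/34 + 2/17
= 23/34

23/34


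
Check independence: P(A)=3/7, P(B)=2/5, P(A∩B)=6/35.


P(A)*P(B) = 3/7*2/5 = 6/35
P(A∩B) = 6/35, which equals P(A)P(B), so independent

Yes, A and B are independent


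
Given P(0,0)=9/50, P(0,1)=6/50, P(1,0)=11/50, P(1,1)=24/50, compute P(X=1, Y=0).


Read from table: P(X=1, Y=0) = 11/50

11/50


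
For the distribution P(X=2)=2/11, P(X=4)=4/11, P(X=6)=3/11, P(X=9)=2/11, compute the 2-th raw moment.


E[X^2] = sum(x^2 * P(x))
= 4*2/11 + 16*4/11 + 36*3/11 + 81*2/11
= 342/11

342/11


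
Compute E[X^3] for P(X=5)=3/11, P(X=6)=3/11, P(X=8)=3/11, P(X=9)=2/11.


E[X^3] = sum(g(x)*P(x))
= 125*3/11 + 216*3/11 + 512*3/11 + 729*2/11
= 4017/11

4017/11


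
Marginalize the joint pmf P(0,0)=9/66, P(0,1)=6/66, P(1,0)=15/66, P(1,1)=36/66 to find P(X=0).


P(X=0) = P(0,0)+P(0,1) = 9/66 + 6/66 = 15/66 = 5/22

5/22


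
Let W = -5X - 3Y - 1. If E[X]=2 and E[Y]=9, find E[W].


E[-5X - 3Y - 1] = -5*E[X] - 3*E[Y] - 1
= (-5)*(2) + (-3)*(9) + (-1)
= -10 - 27 - 1 = -38

-38


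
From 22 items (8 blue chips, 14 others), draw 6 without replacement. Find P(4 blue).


P(X=4) = C(8,4)*C(14,2) / C(22,6)
= 70*91 / 74613
= 6370/74613 = 910/10659

910/10659


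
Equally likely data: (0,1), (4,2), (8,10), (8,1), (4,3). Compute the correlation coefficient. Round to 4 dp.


Cov(X,Y) = 5.2800, Var(X) = 8.9600, Var(Y) = 11.4400
rho = Cov/(sqrt(VarX)*sqrt(VarY)) = 0.5215

0.5215


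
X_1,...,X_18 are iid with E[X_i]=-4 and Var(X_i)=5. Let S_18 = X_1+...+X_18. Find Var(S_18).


By independence, Var(S_n) = n*Var(X_1) = 18*5 = 90

90


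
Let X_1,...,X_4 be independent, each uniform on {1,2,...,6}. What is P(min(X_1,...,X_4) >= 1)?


P(min >= 1) = P(all X_i >= 1) = (P(X_1 >= 1))^4
= (6/6)^4 = 1^4 = 1

1


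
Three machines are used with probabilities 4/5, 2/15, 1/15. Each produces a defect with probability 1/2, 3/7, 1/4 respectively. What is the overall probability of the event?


P(A) = P(A|B1)P(B1) + P(A|B2)P(B2) + P(A|B3)P(B3)
= 1/2*4/5 + 3/7*2/15 + 1/4*1/15
= 2/5 + 2/35 + 1/60 = 199/420

199/420


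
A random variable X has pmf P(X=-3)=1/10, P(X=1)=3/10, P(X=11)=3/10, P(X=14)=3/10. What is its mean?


E[X] = sum(x * P(x))
= -3*1/10 + 1*3/10 + 11*3/10 + 14*3/10
= 15/2

15/2


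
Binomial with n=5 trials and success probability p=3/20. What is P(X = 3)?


P(X=3) = C(5,3) * p^3 * (1-p)^2
= 10 * 27/8000 * 289/400
= 7803/320000

7803/320000


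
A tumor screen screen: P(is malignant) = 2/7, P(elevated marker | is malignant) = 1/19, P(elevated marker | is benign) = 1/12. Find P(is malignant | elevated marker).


P(A) = P(A|B)P(B) + P(A|B')P(B') = 1/19*2/7 + 1/12*5/7 = 17/228
P(B|A) = P(A|B)P(B)/P(A) = (2/133)/(17/228) = 24/119

24/119


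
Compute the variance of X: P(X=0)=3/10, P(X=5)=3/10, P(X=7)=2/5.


E[X] = 43/10, E[X^2] = 271/10
Var(X) = E[X^2] - (E[X])^2 = 271/10 - (43/10)^2 = 861/100

861/100


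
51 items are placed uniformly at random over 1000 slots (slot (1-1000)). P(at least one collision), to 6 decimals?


P(all different) = prod((1000-i)/1000 for i=0..50) = 0.273345
P(at least one match) = 1 - 0.273345 = 0.726655

0.726655


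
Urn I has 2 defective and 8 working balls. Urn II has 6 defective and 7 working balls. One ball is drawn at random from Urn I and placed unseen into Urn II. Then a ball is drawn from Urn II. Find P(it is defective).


P(transfer defective) = 2/10 = 1/5; P(transfer working) = 4/5
If defective transferred: Urn II has 7 defective of 14, so P(defective|defective moved) = 1/2
If working transferred: Urn II has 6 defective of 14, so P(defective|working moved) = 3/7
By total probability: P(defective) = 1/5*1/2 + 4/5*3/7 = 31/70

31/70


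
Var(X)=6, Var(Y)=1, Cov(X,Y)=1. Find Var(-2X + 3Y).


Var(-2X + 3Y) = (-2)^2*Var(X) + 3^2*Var(Y) + 2*(-2)*3*Cov(X,Y)
= 4*6 + 9*1 - 12*1
= 24 + 9 - 12 = 21

21


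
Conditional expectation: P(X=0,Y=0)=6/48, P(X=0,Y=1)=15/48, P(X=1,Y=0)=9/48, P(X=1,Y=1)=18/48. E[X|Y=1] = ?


P(Y=1) = 33/48
E[X|Y=1] = (0*15 + 1*18)/33 = 18/33 = 6/11

6/11


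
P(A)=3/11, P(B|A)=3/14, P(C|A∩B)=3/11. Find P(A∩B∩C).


P(A∩B∩C) = P(A) * P(B|A) * P(C|A∩B)
= 3/11 * 3/14 * 3/11
= 9/154 * 3/11 = 27/1694

27/1694


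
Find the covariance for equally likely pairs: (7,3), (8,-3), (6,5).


E[X]=7, E[Y]=5/3, E[XY]=9
Cov(X,Y) = E[XY] - E[X]E[Y] = 9 - 7*5/3 = -8/3

-8/3


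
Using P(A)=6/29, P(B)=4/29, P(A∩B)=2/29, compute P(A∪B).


P(A∪B) = P(A) + P(B) - P(A∩B)
= 6/29 + 4/29 - 2/29 = 8/29

8/29


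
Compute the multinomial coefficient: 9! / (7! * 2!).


9! = 362880
Denominator: 7!=5040 * 2!=2
Coefficient = 362880 / 10080 = 36

36


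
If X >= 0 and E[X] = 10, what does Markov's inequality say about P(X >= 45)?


Markov: P(X >= a) <= E[X]/a
P(X >= 45) <= 10/45 = 2/9

2/9


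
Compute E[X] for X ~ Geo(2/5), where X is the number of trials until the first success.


For geometric (trials until first success), E[X] = 1/p = 1/(2/5) = 5/2

5/2
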